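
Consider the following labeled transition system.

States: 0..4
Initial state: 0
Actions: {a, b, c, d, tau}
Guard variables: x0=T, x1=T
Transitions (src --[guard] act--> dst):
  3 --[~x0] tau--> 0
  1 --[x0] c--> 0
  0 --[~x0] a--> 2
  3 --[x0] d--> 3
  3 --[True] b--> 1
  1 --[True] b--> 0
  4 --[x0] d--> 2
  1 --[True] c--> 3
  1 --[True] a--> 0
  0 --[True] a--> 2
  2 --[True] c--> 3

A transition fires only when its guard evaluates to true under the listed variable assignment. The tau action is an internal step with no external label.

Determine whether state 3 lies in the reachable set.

Guard filter leaves 9 enabled edge(s).
L0 = {0}
L1 = {2}  now seen {0,2}
L2 = {3}  now seen {0,2,3}
L3 = {1}  now seen {0,1,2,3}
Reachable = {0,1,2,3}
trace reaching 3: a·c

Answer: REACHABLE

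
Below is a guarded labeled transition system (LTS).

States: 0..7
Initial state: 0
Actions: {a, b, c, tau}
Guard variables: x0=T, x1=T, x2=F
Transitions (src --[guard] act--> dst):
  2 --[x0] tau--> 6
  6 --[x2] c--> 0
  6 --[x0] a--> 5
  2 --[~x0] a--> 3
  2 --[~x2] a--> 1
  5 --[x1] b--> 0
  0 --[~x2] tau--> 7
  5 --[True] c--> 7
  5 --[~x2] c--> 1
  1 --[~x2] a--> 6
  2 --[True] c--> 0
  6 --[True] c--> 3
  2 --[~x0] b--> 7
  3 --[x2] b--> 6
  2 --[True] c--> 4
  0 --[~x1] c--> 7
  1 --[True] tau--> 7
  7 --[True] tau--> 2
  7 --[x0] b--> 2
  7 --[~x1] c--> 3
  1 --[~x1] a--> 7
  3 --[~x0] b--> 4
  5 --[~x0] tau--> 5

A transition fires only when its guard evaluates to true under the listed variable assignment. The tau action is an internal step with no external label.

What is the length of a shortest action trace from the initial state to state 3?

Answer: 4

Working:
Layered search for 3:
  L0 = {0}
  L1 = {7}
  L2 = {2}
  L3 = {1,4,6}
  L4 = {3,5}
first hit 3 at d=4 via tau·b·tau·c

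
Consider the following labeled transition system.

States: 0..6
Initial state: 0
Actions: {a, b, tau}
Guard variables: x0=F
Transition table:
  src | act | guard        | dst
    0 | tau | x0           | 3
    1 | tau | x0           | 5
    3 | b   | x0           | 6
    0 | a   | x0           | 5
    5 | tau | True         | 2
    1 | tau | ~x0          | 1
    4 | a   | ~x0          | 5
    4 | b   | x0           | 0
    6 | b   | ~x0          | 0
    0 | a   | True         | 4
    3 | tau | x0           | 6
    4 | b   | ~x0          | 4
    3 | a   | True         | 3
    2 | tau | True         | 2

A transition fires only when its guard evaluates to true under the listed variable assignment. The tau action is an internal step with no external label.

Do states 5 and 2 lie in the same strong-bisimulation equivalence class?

Answer: BISIMILAR

Working:
Compute ~ classes (split until stable):
  π0 = {{0,1,2,3,4,5,6}}
  π1 = {{0,3},{1,2,5},{4},{6}}
  π2 = {{0},{1,2,5},{3},{4},{6}}
stable after 3 split(s): 5 block(s)
5∈{1,2,5}, 2∈{1,2,5}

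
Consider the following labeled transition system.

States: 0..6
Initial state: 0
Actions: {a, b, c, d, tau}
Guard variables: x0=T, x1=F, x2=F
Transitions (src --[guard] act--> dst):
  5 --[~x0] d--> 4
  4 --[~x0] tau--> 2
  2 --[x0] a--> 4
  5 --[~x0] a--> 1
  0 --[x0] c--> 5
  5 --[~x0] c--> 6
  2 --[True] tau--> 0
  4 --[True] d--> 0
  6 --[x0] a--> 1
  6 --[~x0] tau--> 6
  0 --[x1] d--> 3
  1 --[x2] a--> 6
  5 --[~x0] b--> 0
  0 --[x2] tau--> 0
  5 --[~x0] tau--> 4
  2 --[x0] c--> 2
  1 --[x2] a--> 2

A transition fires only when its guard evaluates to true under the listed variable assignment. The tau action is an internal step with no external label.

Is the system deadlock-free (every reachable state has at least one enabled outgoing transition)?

R = {0,5}
  0: c→5  [deg 1]
  5: ∅  [no exit]
trace reaching 5: c

Answer: DEADLOCK at state 5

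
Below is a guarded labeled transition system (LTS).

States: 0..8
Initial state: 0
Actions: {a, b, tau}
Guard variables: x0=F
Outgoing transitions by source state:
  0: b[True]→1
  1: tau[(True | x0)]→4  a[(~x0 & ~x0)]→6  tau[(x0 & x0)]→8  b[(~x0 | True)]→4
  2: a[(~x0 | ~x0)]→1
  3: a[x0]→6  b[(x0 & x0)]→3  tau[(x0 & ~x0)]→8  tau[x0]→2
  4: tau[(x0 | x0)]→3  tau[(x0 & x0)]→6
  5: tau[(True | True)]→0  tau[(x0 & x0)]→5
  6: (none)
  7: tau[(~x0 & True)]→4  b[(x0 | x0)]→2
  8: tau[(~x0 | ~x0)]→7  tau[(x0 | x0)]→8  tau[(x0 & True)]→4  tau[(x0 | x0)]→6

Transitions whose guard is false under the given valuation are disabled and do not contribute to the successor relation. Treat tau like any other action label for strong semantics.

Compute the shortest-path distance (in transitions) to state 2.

Breadth-first toward 2:
  Layer 0: {0}
  Layer 1: {1}
  Layer 2: {4,6}
2 never appears.

Answer: UNREACHABLE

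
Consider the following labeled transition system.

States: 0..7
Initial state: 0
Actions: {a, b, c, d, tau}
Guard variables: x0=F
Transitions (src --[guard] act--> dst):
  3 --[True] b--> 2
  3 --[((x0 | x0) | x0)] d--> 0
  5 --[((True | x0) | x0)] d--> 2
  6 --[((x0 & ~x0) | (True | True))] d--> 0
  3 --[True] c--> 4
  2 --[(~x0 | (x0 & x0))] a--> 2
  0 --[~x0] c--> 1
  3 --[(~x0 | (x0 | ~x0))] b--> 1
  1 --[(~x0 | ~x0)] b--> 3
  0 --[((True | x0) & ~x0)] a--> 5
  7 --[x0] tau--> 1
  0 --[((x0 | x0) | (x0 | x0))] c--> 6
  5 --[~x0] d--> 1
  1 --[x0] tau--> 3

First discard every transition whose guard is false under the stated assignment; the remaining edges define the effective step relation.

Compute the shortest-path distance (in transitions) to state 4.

Layered search for 4:
  L0 = {0}
  L1 = {1,5}
  L2 = {2,3}
  L3 = {4}
first hit 4 at d=3 via c·b·c

Answer: 3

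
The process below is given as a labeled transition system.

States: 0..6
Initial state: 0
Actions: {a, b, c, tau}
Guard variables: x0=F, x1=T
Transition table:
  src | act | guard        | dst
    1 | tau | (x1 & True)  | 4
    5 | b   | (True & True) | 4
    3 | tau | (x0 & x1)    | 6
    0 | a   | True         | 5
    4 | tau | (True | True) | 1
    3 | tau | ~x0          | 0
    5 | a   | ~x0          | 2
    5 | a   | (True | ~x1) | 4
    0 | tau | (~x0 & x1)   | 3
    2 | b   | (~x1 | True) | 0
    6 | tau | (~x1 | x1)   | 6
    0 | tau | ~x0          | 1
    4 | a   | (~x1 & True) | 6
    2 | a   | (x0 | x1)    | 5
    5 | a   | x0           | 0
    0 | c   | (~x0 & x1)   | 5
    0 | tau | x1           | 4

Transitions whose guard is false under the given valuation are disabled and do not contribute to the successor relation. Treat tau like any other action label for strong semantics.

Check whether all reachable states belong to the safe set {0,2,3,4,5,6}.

Allowed set {0,2,3,4,5,6}
R = {0,1,2,3,4,5}
  0: ok
  1: outside
  2: ok
  3: ok
  4: ok
  5: ok
reach 1 via tau — violates

Answer: INVARIANT VIOLATED at state 1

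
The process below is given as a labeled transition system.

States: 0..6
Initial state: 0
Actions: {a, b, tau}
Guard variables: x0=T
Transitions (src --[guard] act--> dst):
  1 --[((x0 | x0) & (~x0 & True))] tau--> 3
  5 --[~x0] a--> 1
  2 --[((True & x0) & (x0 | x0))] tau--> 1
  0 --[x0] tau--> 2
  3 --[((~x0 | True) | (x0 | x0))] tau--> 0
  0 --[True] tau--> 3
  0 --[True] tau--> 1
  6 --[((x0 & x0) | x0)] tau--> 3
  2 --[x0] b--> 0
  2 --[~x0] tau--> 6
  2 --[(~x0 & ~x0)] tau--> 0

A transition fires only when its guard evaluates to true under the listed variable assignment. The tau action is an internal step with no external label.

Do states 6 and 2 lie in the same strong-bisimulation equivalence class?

Bisimulation quotient by refinement:
  P[0] = {{0,1,2,3,4,5,6}}
  P[1] = {{0,3,6},{1,4,5},{2}}
  P[2] = {{0},{1,4,5},{2},{3,6}}
  P[3] = {{0},{1,4,5},{2},{3},{6}}
stable after 4 split(s): 5 block(s)
6∈{6}, 2∈{2}

Answer: NOT BISIMILAR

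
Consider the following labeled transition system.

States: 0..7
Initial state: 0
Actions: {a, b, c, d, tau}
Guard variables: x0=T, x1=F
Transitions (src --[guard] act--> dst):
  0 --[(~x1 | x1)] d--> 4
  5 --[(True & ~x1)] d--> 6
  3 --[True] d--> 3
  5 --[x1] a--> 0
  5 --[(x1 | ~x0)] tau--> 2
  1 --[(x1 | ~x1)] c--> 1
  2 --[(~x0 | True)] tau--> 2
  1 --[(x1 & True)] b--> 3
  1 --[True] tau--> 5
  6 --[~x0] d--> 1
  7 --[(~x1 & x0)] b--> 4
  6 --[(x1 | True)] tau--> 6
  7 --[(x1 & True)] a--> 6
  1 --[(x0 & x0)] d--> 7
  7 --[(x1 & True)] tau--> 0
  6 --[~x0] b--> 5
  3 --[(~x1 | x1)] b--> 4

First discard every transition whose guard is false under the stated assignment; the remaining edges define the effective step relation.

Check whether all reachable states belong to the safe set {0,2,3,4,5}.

Answer: INVARIANT HOLDS

Analysis:
Safe = {0,2,3,4,5}
R = {0,4}
  0: safe
  4: safe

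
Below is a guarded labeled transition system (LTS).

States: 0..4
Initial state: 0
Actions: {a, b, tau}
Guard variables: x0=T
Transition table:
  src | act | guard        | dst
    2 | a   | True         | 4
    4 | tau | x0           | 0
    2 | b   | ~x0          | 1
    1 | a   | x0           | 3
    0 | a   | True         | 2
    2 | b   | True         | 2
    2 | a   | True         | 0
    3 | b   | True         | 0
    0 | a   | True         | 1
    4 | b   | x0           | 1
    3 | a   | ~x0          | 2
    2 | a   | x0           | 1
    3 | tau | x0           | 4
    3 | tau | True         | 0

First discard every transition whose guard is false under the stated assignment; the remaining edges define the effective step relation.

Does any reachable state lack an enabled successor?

Answer: DEADLOCK-FREE

Trace:
Reach set: {0,1,2,3,4}
  0: a→1  a→2  [2 out]
  1: a→3  [1 out]
  2: a→0  a→1  a→4  b→2  [4 out]
  3: b→0  tau→0  tau→4  [3 out]
  4: b→1  tau→0  [2 out]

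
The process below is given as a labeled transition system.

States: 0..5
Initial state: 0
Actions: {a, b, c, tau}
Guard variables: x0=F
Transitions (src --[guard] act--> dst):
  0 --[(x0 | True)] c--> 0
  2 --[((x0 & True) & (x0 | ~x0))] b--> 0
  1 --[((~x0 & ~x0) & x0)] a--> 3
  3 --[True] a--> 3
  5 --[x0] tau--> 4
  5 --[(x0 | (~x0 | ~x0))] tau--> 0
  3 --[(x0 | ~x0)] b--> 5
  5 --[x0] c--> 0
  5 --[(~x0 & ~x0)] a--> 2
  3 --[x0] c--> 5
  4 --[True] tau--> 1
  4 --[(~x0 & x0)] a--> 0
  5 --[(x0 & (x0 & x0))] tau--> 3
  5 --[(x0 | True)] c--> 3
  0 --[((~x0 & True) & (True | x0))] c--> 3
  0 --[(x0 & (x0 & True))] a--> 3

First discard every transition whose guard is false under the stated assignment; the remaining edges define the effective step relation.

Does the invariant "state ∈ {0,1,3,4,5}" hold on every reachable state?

Inv-set: {0,1,3,4,5}
Reach set: {0,2,3,5}
  0: ✓
  2: outside
  3: ✓
  5: ✓
reach 2 via c·b·a — violates

Answer: INVARIANT VIOLATED at state 2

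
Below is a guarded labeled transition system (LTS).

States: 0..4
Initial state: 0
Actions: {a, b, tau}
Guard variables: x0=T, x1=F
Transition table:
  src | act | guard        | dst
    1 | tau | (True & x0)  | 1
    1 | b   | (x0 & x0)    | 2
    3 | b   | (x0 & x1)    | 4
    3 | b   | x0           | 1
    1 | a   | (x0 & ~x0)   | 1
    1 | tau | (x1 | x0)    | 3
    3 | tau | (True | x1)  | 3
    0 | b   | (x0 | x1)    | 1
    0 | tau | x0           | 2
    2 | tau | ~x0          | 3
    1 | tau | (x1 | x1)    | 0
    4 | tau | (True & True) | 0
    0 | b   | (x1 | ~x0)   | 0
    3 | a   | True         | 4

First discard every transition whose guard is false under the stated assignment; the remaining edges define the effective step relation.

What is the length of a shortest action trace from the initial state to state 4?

Answer: 3

Working:
Breadth-first toward 4:
  L0 = {0}
  L1 = {1,2}
  L2 = {3}
  L3 = {4}
depth(4)=3, e.g. b·tau·a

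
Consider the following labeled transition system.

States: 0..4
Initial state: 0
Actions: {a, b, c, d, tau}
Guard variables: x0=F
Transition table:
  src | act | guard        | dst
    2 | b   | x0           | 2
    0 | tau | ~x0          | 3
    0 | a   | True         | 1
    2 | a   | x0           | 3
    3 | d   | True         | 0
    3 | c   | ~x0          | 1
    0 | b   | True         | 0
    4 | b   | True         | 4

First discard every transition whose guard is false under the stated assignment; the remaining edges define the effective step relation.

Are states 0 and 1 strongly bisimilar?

Answer: NOT BISIMILAR

Analysis:
Bisimulation quotient by refinement:
  P[0] = {{0,1,2,3,4}}
  P[1] = {{0},{1,2},{3},{4}}
stable after 2 split(s): 4 block(s)
0∈{0}, 1∈{1,2}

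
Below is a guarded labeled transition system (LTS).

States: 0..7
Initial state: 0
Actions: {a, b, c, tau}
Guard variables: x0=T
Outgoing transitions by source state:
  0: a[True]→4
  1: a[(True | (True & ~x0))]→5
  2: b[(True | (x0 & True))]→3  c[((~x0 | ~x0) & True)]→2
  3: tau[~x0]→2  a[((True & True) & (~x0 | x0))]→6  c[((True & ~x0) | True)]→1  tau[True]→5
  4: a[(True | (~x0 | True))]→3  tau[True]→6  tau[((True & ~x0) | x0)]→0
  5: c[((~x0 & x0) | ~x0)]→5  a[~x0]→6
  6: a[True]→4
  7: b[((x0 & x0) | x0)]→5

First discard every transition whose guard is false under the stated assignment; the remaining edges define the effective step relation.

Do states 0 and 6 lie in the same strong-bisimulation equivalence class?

Answer: BISIMILAR

Working:
Bisimulation quotient by refinement:
  round 0: {{0,1,2,3,4,5,6,7}}
  round 1: {{0,1,6},{2,7},{3},{4},{5}}
  round 2: {{0,6},{1},{2},{3},{4},{5},{7}}
stable after 3 split(s): 7 block(s)
class of 0: {0,6}; class of 6: {0,6}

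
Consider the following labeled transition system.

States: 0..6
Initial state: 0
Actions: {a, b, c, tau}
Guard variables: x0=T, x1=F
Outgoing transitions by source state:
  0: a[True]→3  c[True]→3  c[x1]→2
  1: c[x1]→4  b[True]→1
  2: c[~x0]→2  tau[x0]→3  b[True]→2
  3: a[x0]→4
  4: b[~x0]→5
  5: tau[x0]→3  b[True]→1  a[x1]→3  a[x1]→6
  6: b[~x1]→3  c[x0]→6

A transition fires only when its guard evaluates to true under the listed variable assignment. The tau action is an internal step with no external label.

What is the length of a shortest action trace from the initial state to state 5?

Breadth-first toward 5:
  depth 0: {0}
  depth 1: {3}
  depth 2: {4}
5 never appears.

Answer: UNREACHABLE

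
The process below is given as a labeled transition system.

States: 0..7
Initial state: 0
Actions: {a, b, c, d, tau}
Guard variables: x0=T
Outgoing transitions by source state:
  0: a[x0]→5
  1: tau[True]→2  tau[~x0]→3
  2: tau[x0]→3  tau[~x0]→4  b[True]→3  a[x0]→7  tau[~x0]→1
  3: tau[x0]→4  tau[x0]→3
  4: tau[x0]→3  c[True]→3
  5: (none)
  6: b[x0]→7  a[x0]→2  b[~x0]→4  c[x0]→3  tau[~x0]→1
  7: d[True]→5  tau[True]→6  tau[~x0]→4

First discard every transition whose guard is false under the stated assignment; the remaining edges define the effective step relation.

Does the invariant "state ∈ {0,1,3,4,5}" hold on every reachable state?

Answer: INVARIANT HOLDS

Working:
Safe = {0,1,3,4,5}
R = {0,5}
  0: ✓
  5: ✓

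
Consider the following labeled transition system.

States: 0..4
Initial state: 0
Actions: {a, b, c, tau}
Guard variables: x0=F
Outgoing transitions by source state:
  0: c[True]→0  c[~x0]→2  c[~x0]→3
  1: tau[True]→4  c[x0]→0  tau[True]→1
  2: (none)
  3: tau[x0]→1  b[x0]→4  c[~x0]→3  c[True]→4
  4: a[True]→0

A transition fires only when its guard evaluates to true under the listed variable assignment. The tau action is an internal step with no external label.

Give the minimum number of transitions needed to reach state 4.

Layered search for 4:
  L0 = {0}
  L1 = {2,3}
  L2 = {4}
first hit 4 at d=2 via c·c

Answer: 2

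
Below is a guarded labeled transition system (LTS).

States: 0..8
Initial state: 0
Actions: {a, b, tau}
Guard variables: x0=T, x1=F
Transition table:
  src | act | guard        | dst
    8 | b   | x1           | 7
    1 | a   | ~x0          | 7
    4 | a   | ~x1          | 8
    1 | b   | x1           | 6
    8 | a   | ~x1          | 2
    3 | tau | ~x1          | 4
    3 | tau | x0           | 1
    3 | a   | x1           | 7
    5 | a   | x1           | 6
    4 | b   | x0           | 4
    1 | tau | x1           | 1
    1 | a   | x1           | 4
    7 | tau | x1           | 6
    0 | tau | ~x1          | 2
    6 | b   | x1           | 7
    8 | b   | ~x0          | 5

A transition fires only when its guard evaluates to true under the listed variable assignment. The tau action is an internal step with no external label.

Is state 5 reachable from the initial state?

Answer: UNREACHABLE

Analysis:
After dropping false guards: 6 live edges.
L0 = {0}
L1 = {2}  now seen {0,2}
R = {0,2}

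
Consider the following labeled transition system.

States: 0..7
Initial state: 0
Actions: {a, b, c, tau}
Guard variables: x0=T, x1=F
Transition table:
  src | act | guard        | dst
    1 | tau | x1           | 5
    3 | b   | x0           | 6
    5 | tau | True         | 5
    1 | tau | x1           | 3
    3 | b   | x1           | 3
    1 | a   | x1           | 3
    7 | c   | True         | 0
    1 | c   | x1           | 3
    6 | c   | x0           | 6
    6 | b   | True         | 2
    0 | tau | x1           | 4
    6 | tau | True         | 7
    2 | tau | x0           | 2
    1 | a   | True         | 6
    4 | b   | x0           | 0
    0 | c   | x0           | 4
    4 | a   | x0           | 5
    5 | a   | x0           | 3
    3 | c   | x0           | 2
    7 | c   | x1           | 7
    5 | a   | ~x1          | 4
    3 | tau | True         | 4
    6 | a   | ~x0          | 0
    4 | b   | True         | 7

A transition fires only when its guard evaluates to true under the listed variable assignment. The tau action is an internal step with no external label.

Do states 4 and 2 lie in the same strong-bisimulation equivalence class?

Bisimulation quotient by refinement:
  round 0: {{0,1,2,3,4,5,6,7}}
  round 1: {{0,7},{1},{2},{3,6},{4},{5}}
  round 2: {{0},{1},{2},{3},{4},{5},{6},{7}}
8 equivalence class(es) (converged in 3)
class of 4: {4}; class of 2: {2}

Answer: NOT BISIMILAR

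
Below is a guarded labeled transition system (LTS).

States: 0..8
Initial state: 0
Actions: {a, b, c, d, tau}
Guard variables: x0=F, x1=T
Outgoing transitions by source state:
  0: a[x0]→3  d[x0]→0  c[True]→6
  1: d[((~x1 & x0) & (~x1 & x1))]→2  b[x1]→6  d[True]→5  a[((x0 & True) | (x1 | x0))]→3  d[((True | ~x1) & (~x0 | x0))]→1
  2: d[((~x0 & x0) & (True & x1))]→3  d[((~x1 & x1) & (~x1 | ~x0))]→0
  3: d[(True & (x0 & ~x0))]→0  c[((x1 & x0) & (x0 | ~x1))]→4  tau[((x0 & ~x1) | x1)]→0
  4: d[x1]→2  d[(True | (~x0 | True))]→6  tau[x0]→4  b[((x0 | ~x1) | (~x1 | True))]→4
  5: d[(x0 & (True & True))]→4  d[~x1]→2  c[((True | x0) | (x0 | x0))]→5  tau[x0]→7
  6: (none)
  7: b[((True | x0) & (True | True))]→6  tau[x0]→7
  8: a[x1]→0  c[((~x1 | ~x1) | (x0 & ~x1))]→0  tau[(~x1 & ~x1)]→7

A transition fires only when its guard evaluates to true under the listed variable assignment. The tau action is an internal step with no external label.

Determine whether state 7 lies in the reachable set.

Answer: UNREACHABLE

Working:
Guard filter leaves 12 enabled edge(s).
depth 0: {0}
depth 1: {6}  cumulative {0,6}
R = {0,6}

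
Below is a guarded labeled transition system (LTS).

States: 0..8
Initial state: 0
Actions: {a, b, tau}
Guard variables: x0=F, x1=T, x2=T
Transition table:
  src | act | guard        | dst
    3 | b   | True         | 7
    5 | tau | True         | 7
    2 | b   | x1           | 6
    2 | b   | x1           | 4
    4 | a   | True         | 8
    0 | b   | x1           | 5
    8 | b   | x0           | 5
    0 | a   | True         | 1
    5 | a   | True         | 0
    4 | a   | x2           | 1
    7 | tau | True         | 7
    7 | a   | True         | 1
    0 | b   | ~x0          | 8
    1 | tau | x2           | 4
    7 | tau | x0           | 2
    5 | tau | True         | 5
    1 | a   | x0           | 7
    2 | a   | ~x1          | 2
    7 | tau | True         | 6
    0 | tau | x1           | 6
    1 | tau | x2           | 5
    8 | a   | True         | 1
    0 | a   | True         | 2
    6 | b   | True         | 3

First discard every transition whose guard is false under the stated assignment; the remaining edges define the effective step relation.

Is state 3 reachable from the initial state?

Answer: REACHABLE

Trace:
After dropping false guards: 20 live edges.
Layer 0: {0}
Layer 1: {1,2,5,6,8}  total {0,1,2,5,6,8}
Layer 2: {3,4,7}  total {0,1,2,3,4,5,6,7,8}
Reachable = {0,1,2,3,4,5,6,7,8}
witness 3: tau·b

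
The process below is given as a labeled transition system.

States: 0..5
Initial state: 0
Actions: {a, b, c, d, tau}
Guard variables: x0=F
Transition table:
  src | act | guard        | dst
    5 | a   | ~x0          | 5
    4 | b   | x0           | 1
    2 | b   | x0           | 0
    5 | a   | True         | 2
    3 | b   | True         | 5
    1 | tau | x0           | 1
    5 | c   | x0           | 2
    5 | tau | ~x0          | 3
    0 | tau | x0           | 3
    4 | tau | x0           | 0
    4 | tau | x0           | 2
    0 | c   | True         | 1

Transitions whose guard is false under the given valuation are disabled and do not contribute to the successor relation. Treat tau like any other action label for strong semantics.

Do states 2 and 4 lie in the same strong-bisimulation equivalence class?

Answer: BISIMILAR

Working:
Refine partition for ~:
  P[0] = {{0,1,2,3,4,5}}
  P[1] = {{0},{1,2,4},{3},{5}}
Fixed point at round 2; 4 class(es).
[2]={1,2,4}  [4]={1,2,4}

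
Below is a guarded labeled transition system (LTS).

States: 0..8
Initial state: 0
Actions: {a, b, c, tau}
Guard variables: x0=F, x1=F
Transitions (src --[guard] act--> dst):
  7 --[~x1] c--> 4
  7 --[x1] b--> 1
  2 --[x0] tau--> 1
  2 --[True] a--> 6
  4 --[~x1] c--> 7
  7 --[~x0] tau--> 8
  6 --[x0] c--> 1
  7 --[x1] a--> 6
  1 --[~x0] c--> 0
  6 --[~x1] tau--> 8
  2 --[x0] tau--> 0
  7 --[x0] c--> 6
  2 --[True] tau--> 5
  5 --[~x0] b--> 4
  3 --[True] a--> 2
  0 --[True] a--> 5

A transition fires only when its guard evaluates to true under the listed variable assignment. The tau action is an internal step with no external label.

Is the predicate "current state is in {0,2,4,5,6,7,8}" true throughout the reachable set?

Inv-set: {0,2,4,5,6,7,8}
R = {0,4,5,7,8}
  0: ok
  4: ok
  5: ok
  7: ok
  8: ok

Answer: INVARIANT HOLDS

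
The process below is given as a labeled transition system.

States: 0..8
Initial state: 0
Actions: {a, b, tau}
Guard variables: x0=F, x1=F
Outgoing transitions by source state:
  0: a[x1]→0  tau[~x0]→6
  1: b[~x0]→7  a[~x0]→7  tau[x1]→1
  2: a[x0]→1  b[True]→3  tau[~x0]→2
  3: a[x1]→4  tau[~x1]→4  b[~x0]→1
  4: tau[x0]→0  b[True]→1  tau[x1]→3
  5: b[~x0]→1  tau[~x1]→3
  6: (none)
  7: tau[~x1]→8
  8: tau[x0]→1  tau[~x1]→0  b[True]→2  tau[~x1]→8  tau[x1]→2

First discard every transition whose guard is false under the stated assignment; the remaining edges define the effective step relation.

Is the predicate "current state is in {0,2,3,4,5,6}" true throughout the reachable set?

Inv-set: {0,2,3,4,5,6}
Reach set: {0,6}
  0: safe
  6: safe

Answer: INVARIANT HOLDS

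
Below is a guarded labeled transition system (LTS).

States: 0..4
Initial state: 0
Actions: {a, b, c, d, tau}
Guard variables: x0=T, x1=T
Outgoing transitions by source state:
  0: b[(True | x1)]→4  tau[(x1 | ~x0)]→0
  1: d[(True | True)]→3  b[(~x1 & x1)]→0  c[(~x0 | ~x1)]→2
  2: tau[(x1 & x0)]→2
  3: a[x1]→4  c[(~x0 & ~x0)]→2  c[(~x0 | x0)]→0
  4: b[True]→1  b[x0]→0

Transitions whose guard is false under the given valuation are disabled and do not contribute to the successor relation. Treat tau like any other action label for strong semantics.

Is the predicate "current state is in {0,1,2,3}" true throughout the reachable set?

Answer: INVARIANT VIOLATED at state 4

Working:
Allowed set {0,1,2,3}
Reach set: {0,1,3,4}
  0: safe
  1: safe
  3: safe
  4: ✗ unsafe
witness against invariant: b → 4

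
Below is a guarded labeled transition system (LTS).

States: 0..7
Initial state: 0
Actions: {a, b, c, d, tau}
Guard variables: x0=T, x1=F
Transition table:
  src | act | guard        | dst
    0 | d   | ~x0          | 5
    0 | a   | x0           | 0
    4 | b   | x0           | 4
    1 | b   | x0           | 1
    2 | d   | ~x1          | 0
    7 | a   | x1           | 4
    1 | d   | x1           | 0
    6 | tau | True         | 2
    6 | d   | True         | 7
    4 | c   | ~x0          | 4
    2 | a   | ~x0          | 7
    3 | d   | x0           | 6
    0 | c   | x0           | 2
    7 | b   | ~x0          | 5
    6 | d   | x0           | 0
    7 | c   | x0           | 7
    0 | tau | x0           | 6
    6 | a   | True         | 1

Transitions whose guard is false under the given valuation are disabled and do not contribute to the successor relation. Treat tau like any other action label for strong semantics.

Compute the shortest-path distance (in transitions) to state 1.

Answer: 2

Working:
BFS to 1:
  Layer 0: {0}
  Layer 1: {2,6}
  Layer 2: {1,7}
depth(1)=2, e.g. tau·a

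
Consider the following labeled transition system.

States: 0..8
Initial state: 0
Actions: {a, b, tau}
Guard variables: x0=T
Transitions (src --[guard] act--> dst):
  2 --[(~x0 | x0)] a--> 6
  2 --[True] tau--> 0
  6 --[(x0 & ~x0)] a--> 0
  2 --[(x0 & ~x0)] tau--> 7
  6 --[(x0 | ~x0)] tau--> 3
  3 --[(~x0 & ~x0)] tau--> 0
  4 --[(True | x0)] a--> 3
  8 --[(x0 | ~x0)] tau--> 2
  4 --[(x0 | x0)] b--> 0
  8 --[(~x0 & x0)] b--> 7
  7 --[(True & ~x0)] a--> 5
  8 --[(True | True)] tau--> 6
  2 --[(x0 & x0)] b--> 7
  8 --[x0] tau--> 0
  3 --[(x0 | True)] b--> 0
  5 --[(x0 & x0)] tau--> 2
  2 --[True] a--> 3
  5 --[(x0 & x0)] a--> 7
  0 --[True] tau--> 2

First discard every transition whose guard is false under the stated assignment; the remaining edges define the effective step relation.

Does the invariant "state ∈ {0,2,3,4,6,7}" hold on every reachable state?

Answer: INVARIANT HOLDS

Analysis:
Inv-set: {0,2,3,4,6,7}
Reach set: {0,2,3,6,7}
  0: safe
  2: safe
  3: safe
  6: safe
  7: safe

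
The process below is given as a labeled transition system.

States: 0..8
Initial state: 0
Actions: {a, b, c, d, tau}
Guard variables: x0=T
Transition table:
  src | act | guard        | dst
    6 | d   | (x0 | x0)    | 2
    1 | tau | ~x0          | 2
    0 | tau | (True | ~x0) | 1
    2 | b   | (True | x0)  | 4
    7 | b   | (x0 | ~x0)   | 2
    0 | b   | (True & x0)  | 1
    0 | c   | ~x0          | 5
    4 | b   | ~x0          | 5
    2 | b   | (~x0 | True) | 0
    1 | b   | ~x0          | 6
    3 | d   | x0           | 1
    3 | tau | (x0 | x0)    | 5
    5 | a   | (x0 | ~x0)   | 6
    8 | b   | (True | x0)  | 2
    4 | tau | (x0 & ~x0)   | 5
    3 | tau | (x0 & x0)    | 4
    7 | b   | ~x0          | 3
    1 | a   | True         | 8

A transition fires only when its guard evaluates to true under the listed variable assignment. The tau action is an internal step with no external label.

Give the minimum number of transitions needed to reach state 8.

Answer: 2

Trace:
Layered search for 8:
  depth 0: {0}
  depth 1: {1}
  depth 2: {8}
8 enters at depth 2; path b·a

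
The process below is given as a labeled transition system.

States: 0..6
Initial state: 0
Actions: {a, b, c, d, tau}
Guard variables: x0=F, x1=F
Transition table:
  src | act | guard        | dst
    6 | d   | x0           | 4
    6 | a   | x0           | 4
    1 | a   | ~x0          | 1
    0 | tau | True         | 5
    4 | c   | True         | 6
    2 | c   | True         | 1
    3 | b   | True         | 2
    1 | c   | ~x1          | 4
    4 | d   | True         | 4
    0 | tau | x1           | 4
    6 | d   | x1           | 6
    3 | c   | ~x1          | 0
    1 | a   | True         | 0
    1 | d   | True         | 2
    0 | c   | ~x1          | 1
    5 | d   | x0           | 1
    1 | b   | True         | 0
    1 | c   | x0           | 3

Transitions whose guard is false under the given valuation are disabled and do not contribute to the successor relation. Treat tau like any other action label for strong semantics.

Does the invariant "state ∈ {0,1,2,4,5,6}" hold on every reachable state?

Inv-set: {0,1,2,4,5,6}
Reachable = {0,1,2,4,5,6}
  0: safe
  1: safe
  2: safe
  4: safe
  5: safe
  6: safe

Answer: INVARIANT HOLDS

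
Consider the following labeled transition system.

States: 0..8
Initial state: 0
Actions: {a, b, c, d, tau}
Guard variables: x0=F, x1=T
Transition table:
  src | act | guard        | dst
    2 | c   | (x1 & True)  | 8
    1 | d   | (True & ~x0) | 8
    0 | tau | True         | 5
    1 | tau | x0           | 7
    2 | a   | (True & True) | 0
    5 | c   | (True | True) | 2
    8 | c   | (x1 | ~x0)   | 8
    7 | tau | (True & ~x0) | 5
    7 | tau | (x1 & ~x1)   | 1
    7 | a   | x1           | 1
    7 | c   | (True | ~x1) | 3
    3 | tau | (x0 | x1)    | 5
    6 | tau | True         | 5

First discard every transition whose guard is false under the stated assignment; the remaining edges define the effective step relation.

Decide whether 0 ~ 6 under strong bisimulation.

Refine partition for ~:
  π0 = {{0,1,2,3,4,5,6,7,8}}
  π1 = {{0,3,6},{1},{2},{4},{5,8},{7}}
  π2 = {{0,3,6},{1},{2},{4},{5},{7},{8}}
Fixed point at round 3; 7 class(es).
0∈{0,3,6}, 6∈{0,3,6}

Answer: BISIMILAR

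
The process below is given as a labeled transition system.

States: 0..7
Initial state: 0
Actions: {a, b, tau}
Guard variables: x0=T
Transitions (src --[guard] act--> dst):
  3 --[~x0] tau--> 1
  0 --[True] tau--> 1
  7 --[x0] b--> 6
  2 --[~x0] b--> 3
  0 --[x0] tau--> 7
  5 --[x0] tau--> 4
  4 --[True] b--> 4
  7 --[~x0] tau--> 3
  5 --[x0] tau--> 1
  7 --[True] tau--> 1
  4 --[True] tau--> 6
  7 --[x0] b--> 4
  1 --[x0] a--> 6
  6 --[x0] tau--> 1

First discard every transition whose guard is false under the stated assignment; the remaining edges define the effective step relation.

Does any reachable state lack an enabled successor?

Answer: DEADLOCK-FREE

Working:
R = {0,1,4,6,7}
  0: tau→1  tau→7  [deg 2]
  1: a→6  [deg 1]
  4: b→4  tau→6  [deg 2]
  6: tau→1  [deg 1]
  7: b→4  b→6  tau→1  [deg 3]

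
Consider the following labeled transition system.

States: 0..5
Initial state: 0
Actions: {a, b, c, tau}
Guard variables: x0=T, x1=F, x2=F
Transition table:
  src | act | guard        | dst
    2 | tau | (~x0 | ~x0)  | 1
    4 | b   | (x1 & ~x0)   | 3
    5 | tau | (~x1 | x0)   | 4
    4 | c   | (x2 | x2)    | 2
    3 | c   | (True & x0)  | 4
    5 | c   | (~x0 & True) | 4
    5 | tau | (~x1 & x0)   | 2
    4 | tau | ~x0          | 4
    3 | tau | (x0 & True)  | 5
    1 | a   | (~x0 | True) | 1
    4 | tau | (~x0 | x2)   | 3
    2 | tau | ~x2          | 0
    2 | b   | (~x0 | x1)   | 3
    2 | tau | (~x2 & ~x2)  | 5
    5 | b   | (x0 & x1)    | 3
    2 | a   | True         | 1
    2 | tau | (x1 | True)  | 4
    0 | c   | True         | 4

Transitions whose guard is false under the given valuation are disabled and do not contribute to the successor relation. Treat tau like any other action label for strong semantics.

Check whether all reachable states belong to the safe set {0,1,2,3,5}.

Answer: INVARIANT VIOLATED at state 4

Trace:
Allowed set {0,1,2,3,5}
Reachable = {0,4}
  0: safe
  4: ✗ unsafe
reach 4 via c — violates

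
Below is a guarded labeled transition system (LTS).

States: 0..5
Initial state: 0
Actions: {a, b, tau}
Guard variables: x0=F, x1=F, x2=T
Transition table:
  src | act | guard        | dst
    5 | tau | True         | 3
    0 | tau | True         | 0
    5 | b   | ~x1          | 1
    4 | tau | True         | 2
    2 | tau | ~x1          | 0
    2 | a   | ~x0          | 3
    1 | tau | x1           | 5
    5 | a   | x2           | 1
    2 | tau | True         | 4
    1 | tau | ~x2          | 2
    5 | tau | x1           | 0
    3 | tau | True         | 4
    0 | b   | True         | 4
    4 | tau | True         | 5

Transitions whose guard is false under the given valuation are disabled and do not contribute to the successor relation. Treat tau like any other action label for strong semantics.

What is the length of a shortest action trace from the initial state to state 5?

Answer: 2

Trace:
Layered search for 5:
  Layer 0: {0}
  Layer 1: {4}
  Layer 2: {2,5}
5 enters at depth 2; path b·tau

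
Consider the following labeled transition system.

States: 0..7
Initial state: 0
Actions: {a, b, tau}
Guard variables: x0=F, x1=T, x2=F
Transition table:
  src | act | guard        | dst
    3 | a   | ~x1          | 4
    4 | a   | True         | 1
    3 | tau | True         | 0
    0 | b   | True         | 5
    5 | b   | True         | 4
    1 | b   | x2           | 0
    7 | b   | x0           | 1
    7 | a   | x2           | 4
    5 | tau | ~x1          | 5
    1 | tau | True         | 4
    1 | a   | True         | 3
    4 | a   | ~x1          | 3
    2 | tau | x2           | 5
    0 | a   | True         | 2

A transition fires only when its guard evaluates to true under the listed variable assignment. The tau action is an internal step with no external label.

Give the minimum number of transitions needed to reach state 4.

Layered search for 4:
  depth 0: {0}
  depth 1: {2,5}
  depth 2: {4}
4 enters at depth 2; path b·b

Answer: 2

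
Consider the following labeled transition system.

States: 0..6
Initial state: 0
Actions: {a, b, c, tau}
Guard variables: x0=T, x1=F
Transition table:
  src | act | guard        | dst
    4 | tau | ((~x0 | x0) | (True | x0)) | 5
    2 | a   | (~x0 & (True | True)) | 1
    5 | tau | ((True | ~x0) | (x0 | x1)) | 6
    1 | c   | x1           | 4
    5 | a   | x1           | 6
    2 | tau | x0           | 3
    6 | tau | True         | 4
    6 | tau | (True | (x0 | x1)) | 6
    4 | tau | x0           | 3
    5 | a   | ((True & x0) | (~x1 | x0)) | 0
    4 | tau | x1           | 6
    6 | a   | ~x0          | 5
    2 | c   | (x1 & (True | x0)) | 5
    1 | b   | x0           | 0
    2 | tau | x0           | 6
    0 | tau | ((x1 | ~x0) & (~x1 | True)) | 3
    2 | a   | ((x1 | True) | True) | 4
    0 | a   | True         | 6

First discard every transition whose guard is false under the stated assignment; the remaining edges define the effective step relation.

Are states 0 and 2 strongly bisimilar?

Refine partition for ~:
  round 0: {{0,1,2,3,4,5,6}}
  round 1: {{0},{1},{2,5},{3},{4,6}}
  round 2: {{0},{1},{2},{3},{4},{5},{6}}
stable after 3 split(s): 7 block(s)
class of 0: {0}; class of 2: {2}

Answer: NOT BISIMILAR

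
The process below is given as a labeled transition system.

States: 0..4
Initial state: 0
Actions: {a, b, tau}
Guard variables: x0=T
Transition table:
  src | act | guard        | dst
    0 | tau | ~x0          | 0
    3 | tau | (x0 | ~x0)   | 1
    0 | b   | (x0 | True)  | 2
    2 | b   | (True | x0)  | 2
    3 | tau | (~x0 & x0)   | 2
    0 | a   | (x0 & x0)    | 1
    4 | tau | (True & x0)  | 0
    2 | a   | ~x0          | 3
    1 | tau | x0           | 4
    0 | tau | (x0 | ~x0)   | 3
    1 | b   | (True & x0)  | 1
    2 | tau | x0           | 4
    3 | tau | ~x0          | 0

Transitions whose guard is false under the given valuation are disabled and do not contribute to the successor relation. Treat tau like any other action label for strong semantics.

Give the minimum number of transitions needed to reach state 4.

Breadth-first toward 4:
  depth 0: {0}
  depth 1: {1,2,3}
  depth 2: {4}
4 enters at depth 2; path a·tau

Answer: 2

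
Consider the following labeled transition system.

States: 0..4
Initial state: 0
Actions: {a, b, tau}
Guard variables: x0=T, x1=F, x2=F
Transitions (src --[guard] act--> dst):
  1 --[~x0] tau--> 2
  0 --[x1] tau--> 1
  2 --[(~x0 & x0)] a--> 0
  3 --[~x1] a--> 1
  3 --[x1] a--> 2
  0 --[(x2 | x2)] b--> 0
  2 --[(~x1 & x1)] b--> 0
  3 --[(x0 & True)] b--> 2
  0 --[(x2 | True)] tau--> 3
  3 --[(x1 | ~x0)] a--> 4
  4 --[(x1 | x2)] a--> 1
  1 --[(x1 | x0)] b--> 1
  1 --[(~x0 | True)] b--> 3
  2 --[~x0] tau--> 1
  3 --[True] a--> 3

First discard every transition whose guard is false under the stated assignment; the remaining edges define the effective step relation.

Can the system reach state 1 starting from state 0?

Guard filter leaves 6 enabled edge(s).
L0 = {0}
L1 = {3}  now seen {0,3}
L2 = {1,2}  now seen {0,1,2,3}
R = {0,1,2,3}
witness 1: tau·a

Answer: REACHABLE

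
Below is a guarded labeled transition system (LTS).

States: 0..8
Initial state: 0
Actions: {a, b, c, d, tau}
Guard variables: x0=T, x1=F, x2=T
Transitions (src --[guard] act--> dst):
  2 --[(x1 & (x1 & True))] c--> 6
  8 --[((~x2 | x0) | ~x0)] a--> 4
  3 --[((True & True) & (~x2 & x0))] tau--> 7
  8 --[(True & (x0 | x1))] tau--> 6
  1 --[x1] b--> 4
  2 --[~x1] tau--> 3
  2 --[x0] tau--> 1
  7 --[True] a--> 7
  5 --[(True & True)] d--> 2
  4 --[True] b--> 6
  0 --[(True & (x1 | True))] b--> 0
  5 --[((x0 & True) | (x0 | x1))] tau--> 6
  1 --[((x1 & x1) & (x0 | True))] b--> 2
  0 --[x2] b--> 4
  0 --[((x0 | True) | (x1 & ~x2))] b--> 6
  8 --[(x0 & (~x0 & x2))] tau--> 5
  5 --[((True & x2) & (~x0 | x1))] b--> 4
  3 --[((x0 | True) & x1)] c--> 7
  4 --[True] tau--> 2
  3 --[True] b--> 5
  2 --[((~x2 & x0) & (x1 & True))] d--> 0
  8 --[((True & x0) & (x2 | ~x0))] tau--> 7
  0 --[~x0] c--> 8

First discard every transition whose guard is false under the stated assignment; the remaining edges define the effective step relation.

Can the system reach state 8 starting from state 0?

After dropping false guards: 14 live edges.
L0 = {0}
L1 = {4,6}  total {0,4,6}
L2 = {2}  total {0,2,4,6}
L3 = {1,3}  total {0,1,2,3,4,6}
L4 = {5}  total {0,1,2,3,4,5,6}
Reachable = {0,1,2,3,4,5,6}

Answer: UNREACHABLE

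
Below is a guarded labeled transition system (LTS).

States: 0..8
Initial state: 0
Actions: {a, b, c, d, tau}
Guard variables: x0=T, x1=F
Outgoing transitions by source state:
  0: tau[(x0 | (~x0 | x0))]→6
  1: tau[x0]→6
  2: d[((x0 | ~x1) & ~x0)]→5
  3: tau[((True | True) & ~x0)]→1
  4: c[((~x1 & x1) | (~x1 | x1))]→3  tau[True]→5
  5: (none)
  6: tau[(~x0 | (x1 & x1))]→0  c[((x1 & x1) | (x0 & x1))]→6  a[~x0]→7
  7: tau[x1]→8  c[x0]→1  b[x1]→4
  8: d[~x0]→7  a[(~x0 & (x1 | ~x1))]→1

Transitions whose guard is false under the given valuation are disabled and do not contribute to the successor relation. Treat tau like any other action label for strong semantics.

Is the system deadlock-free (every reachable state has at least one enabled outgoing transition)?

Answer: DEADLOCK at state 6

Analysis:
R = {0,6}
  0: tau→6  [1 exit(s)]
  6: ∅  [no exit]
trace reaching 6: tau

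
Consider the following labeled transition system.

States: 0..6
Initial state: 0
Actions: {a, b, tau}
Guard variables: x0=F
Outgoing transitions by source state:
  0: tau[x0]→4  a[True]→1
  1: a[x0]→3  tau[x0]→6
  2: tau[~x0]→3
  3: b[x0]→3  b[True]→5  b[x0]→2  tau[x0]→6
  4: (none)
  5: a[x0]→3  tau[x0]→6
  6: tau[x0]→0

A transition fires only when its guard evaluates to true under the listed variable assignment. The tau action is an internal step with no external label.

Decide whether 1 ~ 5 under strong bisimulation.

Answer: BISIMILAR

Working:
Bisimulation quotient by refinement:
  round 0: {{0,1,2,3,4,5,6}}
  round 1: {{0},{1,4,5,6},{2},{3}}
Fixed point at round 2; 4 class(es).
1∈{1,4,5,6}, 5∈{1,4,5,6}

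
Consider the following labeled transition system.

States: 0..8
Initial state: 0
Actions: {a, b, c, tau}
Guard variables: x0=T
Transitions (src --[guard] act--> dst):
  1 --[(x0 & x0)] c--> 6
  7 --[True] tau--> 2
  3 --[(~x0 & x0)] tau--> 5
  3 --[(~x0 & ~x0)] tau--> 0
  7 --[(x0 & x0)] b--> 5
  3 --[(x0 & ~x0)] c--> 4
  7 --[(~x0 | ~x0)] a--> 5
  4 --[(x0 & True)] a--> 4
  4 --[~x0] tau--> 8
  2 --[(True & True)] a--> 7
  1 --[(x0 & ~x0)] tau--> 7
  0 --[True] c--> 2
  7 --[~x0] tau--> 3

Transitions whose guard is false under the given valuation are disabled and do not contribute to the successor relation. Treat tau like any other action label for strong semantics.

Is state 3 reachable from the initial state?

Guard filter leaves 6 enabled edge(s).
Layer 0: {0}
Layer 1: {2}  now seen {0,2}
Layer 2: {7}  now seen {0,2,7}
Layer 3: {5}  now seen {0,2,5,7}
Reach set: {0,2,5,7}

Answer: UNREACHABLE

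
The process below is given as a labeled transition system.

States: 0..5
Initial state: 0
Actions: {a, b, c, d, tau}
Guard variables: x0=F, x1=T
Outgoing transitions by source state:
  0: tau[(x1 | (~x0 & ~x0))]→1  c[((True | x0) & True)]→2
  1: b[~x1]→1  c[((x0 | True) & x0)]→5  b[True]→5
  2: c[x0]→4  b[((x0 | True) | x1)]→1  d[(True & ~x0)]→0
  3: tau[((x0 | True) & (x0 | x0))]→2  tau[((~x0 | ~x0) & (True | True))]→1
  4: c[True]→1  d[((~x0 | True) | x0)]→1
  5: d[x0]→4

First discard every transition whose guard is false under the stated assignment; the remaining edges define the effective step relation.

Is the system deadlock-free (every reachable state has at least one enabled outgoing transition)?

Reach set: {0,1,2,5}
  0: c→2  tau→1  [2 exit(s)]
  1: b→5  [1 exit(s)]
  2: b→1  d→0  [2 exit(s)]
  5: ∅  [no exit]
witness 5: tau·b

Answer: DEADLOCK at state 5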